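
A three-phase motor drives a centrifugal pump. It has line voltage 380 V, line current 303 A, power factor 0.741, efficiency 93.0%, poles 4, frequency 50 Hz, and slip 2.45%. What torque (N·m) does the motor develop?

P_in = √3·V·I·cosφ = 1.732 × 380 × 303 × 0.741 = 147772 W
P_out = η·P_in = 0.93 × 147772 = 137428 W
n_s = 120×50/4 = 1500 rpm; n = 1500×(1−0.0245) = 1463 rpm
ω = 2π×1463/60 = 153.2 rad/s
τ = P_out/ω = 137428/153.2 = 897 N·m

897 N·m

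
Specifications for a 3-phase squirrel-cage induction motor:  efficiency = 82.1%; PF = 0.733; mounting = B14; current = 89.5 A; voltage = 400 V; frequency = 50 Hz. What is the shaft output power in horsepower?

P_in = √3·V·I·cosφ = 1.732 × 400 × 89.5 × 0.733 = 45450 W
P_out = η·P_in = 0.821 × 45450 = 37314 W
= 37314/746 = 50 HP

50 HP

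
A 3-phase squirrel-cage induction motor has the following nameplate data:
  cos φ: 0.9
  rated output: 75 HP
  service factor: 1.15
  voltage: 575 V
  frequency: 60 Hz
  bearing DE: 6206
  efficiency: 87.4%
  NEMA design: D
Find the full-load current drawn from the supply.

71.4 A

P_out = 75 × 746 = 55950 W
P_in = P_out / η = 55950 / 0.874 = 64016 W
I_L = P_in / (√3·V_L·cosφ) = 64016 / (1.732 × 575 × 0.9) = 71.4 A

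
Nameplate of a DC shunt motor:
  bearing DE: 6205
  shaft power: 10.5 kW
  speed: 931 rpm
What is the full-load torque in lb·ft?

ω = 2π × 931/60 = 97.49 rad/s
τ = P/ω = 10500/97.49 = 107.7 N·m
In lb·ft: 107.7/1.356 = 79.4 lb·ft

79.4 lb·ft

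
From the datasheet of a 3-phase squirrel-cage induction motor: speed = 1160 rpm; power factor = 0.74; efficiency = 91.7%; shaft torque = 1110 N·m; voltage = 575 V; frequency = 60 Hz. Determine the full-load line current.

ω = 2π×1160/60 = 121.5 rad/s; P_out = τω = 1110 × 121.5 = 134865 W
P_in = P_out / η = 134865 / 0.917 = 147072 W
I_L = P_in / (√3·V_L·cosφ) = 147072 / (1.732 × 575 × 0.74) = 200 A

200 A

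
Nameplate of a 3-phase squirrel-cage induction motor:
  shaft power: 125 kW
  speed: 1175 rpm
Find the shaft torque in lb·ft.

ω = 2π × 1175/60 = 123 rad/s
τ = P/ω = 125000/123 = 1016 N·m
In lb·ft: 1016/1.356 = 749 lb·ft

749 lb·ft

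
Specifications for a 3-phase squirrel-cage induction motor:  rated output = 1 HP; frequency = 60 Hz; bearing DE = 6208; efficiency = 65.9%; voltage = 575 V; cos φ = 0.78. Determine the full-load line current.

P_out = 1 × 746 = 746 W
P_in = P_out / η = 746 / 0.659 = 1132 W
I_L = P_in / (√3·V_L·cosφ) = 1132 / (1.732 × 575 × 0.78) = 1.46 A

1.46 A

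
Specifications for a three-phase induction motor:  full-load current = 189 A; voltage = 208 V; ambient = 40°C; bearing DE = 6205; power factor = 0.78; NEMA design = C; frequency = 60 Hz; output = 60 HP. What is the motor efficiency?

P_out = 60 × 746 = 44760 W
P_in = √3·V_L·I_L·cosφ = 1.732 × 208 × 189 × 0.78 = 53109 W
η = P_out / P_in = 44760 / 53109 = 0.843 = 84.3%

84.3 %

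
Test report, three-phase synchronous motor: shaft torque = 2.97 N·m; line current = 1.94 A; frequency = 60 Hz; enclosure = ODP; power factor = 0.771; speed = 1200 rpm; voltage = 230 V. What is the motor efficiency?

ω = 2π × 1200/60 = 125.7 rad/s; P_out = τω = 2.97 × 125.7 = 373 W
P_in = √3·V_L·I_L·cosφ = 1.732 × 230 × 1.94 × 0.771 = 596 W
η = P_out / P_in = 373 / 596 = 0.626 = 62.6%

62.6 %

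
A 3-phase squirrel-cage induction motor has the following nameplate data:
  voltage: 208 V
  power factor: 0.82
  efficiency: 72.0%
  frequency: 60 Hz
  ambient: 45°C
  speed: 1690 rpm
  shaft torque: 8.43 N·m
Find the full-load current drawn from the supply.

ω = 2π×1690/60 = 177 rad/s; P_out = τω = 8.43 × 177 = 1492 W
P_in = P_out / η = 1492 / 0.720 = 2072 W
I_L = P_in / (√3·V_L·cosφ) = 2072 / (1.732 × 208 × 0.82) = 7.01 A

7.01 A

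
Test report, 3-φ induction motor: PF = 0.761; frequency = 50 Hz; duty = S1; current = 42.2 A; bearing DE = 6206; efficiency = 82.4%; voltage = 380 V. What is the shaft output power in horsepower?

23.3 HP

P_in = √3·V·I·cosφ = 1.732 × 380 × 42.2 × 0.761 = 21136 W
P_out = η·P_in = 0.824 × 21136 = 17416 W
= 17416/746 = 23.3 HP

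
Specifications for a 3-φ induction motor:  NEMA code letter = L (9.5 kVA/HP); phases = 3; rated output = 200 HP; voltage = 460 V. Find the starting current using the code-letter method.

2380 A

S_LR = 9.5 × 200 = 1900 kVA
I_LR = S_LR/(√3·V_L) = 1900000/(1.732×460) = 2380 A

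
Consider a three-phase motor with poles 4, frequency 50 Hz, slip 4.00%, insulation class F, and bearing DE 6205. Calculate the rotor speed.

1440 rpm

n_s = 120f/p = 120×50/4 = 1500 rpm
n = n_s(1 − s) = 1500 × (1 − 0.04) = 1440 rpm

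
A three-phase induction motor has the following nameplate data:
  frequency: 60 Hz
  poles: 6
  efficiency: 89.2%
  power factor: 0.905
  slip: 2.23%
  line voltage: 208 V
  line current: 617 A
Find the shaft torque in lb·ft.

P_in = √3·V·I·cosφ = 1.732 × 208 × 617 × 0.905 = 201162 W
P_out = η·P_in = 0.892 × 201162 = 179437 W
n_s = 120×60/6 = 1200 rpm; n = 1200×(1−0.0223) = 1173 rpm
ω = 2π×1173/60 = 122.8 rad/s
τ = P_out/ω = 179437/122.8 = 1461 N·m
In lb·ft: 1461/1.356 = 1080 lb·ft

1080 lb·ft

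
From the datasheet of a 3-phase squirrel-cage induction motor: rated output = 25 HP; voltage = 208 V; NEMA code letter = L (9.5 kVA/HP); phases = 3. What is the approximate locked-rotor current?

659 A

S_LR = 9.5 × 25 = 237.5 kVA
I_LR = S_LR/(√3·V_L) = 237500/(1.732×208) = 659 A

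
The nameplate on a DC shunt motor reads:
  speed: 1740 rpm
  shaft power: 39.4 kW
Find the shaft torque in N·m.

216 N·m

ω = 2π × 1740/60 = 182.2 rad/s
τ = P/ω = 39400/182.2 = 216 N·m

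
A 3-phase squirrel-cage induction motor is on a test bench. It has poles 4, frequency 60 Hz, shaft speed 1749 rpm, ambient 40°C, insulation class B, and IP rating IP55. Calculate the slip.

n_s = 120f/p = 120×60/4 = 1800 rpm
s = (n_s − n)/n_s = (1800 − 1749)/1800 = 0.0283

2.83 %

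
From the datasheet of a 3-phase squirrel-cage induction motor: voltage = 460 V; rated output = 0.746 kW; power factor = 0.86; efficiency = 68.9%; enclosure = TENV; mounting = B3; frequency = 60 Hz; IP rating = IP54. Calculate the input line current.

P_out = 0.746 kW = 746 W
P_in = P_out / η = 746 / 0.689 = 1083 W
I_L = P_in / (√3·V_L·cosφ) = 1083 / (1.732 × 460 × 0.86) = 1.58 A

1.58 A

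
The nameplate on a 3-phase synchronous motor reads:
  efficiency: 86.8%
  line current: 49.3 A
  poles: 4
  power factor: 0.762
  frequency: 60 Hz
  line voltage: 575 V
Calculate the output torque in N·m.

172 N·m

P_in = √3·V·I·cosφ = 1.732 × 575 × 49.3 × 0.762 = 37413 W
P_out = η·P_in = 0.868 × 37413 = 32474 W
n = n_s = 120×60/4 = 1800 rpm (synchronous)
ω = 2π×1800/60 = 188.5 rad/s
τ = P_out/ω = 32474/188.5 = 172 N·m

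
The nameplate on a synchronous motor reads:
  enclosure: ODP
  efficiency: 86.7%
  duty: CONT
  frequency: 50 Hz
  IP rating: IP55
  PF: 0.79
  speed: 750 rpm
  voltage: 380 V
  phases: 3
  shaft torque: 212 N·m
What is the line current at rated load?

36.9 A

ω = 2π×750/60 = 78.54 rad/s; P_out = τω = 212 × 78.54 = 16650 W
P_in = P_out / η = 16650 / 0.867 = 19204 W
I_L = P_in / (√3·V_L·cosφ) = 19204 / (1.732 × 380 × 0.79) = 36.9 A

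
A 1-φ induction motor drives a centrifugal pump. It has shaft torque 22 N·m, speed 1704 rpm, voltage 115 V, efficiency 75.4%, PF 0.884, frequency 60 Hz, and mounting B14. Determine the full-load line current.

51.2 A

ω = 2π×1704/60 = 178.4 rad/s; P_out = τω = 22 × 178.4 = 3925 W
P_in = P_out / η = 3925 / 0.754 = 5206 W
I = P_in / (V·cosφ) = 5206 / (115 × 0.884) = 51.2 A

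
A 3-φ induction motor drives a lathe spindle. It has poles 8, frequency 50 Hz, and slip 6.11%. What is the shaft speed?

704 rpm

n_s = 120f/p = 120×50/8 = 750 rpm
n = n_s(1 − s) = 750 × (1 − 0.0611) = 704 rpm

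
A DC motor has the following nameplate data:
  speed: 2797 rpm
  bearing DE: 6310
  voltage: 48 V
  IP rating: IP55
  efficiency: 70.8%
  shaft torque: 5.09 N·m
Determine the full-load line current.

43.9 A

ω = 2π×2797/60 = 292.9 rad/s; P_out = τω = 5.09 × 292.9 = 1491 W
P_in = P_out / η = 1491 / 0.708 = 2106 W
I = P_in / V = 2106 / 48 = 43.9 A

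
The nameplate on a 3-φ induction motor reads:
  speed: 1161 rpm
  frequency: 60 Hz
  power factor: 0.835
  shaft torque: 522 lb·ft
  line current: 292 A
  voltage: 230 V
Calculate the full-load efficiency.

τ = 522 lb·ft × 1.356 = 707.8 N·m
ω = 2π × 1161/60 = 121.6 rad/s; P_out = τω = 707.8 × 121.6 = 86068 W
P_in = √3·V_L·I_L·cosφ = 1.732 × 230 × 292 × 0.835 = 97128 W
η = P_out / P_in = 86068 / 97128 = 0.886 = 88.6%

88.6 %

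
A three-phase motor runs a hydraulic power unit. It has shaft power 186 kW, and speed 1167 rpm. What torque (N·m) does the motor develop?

1520 N·m

ω = 2π × 1167/60 = 122.2 rad/s
τ = P/ω = 186000/122.2 = 1520 N·m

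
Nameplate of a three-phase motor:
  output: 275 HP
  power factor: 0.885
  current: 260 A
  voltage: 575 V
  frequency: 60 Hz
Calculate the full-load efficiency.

89.5 %

P_out = 275 × 746 = 205150 W
P_in = √3·V_L·I_L·cosφ = 1.732 × 575 × 260 × 0.885 = 229157 W
η = P_out / P_in = 205150 / 229157 = 0.895 = 89.5%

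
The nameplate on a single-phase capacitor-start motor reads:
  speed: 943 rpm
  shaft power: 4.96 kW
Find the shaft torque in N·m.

ω = 2π × 943/60 = 98.75 rad/s
τ = P/ω = 4960/98.75 = 50.2 N·m

50.2 N·m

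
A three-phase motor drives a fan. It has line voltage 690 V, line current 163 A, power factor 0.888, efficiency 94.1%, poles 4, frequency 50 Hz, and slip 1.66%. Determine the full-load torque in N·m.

P_in = √3·V·I·cosφ = 1.732 × 690 × 163 × 0.888 = 172981 W
P_out = η·P_in = 0.941 × 172981 = 162775 W
n_s = 120×50/4 = 1500 rpm; n = 1500×(1−0.0166) = 1475 rpm
ω = 2π×1475/60 = 154.5 rad/s
τ = P_out/ω = 162775/154.5 = 1050 N·m

1050 N·m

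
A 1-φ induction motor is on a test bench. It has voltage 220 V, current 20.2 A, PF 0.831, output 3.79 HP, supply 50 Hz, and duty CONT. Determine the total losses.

866 W

P_in = V·I·cosφ = 220×20.2×0.831 = 3693 W
P_out = 3.79×746 = 2827 W
Losses = P_in − P_out = 3693 − 2827 = 866 W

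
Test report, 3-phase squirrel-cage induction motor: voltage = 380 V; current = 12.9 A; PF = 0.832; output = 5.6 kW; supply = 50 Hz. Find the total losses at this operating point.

P_in = √3·V·I·cosφ = 1.732×380×12.9×0.832 = 7064 W
P_out = 5600 W
Losses = P_in − P_out = 7064 − 5600 = 1464 W

1460 W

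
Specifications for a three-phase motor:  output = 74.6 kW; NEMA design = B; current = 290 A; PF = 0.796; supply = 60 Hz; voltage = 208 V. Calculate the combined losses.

8.56 kW

P_in = √3·V·I·cosφ = 1.732×208×290×0.796 = 83161 W
P_out = 74600 W
Losses = P_in − P_out = 83161 − 74600 = 8561 W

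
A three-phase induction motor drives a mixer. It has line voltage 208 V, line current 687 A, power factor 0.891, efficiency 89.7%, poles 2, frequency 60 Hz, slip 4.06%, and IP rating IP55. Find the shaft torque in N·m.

547 N·m

P_in = √3·V·I·cosφ = 1.732 × 208 × 687 × 0.891 = 220519 W
P_out = η·P_in = 0.897 × 220519 = 197806 W
n_s = 120×60/2 = 3600 rpm; n = 3600×(1−0.0406) = 3454 rpm
ω = 2π×3454/60 = 361.7 rad/s
τ = P_out/ω = 197806/361.7 = 547 N·m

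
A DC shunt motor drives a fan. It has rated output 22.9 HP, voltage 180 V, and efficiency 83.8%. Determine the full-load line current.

113 A

P_out = 22.9 × 746 = 17083 W
P_in = P_out / η = 17083 / 0.838 = 20385 W
I = P_in / V = 20385 / 180 = 113 A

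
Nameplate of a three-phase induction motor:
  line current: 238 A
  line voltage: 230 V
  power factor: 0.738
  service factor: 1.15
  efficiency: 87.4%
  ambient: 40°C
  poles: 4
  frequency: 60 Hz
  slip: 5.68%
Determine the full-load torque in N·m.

344 N·m

P_in = √3·V·I·cosφ = 1.732 × 230 × 238 × 0.738 = 69970 W
P_out = η·P_in = 0.874 × 69970 = 61154 W
n_s = 120×60/4 = 1800 rpm; n = 1800×(1−0.0568) = 1698 rpm
ω = 2π×1698/60 = 177.8 rad/s
τ = P_out/ω = 61154/177.8 = 344 N·m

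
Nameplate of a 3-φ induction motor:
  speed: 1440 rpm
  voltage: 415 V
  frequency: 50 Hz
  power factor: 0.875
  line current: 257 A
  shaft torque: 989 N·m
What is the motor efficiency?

92.3 %

ω = 2π × 1440/60 = 150.8 rad/s; P_out = τω = 989 × 150.8 = 149141 W
P_in = √3·V_L·I_L·cosφ = 1.732 × 415 × 257 × 0.875 = 161636 W
η = P_out / P_in = 149141 / 161636 = 0.923 = 92.3%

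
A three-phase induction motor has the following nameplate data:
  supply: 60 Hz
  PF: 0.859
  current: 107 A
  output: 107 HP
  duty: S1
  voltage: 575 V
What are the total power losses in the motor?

P_in = √3·V·I·cosφ = 1.732×575×107×0.859 = 91536 W
P_out = 107×746 = 79822 W
Losses = P_in − P_out = 91536 − 79822 = 11714 W

11.7 kW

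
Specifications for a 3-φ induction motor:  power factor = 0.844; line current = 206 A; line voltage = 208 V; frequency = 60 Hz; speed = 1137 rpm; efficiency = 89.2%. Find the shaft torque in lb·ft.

346 lb·ft

P_in = √3·V·I·cosφ = 1.732 × 208 × 206 × 0.844 = 62636 W
P_out = η·P_in = 0.892 × 62636 = 55871 W
n = 1137 rpm
ω = 2π×1137/60 = 119.1 rad/s
τ = P_out/ω = 55871/119.1 = 469.1 N·m
In lb·ft: 469.1/1.356 = 346 lb·ft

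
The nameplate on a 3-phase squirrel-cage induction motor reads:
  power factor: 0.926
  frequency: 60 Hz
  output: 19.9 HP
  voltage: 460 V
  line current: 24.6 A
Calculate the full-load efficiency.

P_out = 19.9 × 746 = 14845 W
P_in = √3·V_L·I_L·cosφ = 1.732 × 460 × 24.6 × 0.926 = 18149 W
η = P_out / P_in = 14845 / 18149 = 0.818 = 81.8%

81.8 %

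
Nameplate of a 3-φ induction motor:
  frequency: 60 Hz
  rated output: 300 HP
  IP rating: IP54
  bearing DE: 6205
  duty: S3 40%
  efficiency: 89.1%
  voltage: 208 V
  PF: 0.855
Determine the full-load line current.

815 A

P_out = 300 × 746 = 223800 W
P_in = P_out / η = 223800 / 0.891 = 251178 W
I_L = P_in / (√3·V_L·cosφ) = 251178 / (1.732 × 208 × 0.855) = 815 A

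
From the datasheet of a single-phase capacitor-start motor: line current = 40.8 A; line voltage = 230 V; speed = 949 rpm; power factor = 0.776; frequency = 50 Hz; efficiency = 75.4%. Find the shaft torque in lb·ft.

40.7 lb·ft

P_in = V·I·cosφ = 230 × 40.8 × 0.776 = 7282 W
P_out = η·P_in = 0.754 × 7282 = 5491 W
n = 949 rpm
ω = 2π×949/60 = 99.38 rad/s
τ = P_out/ω = 5491/99.38 = 55.25 N·m
In lb·ft: 55.25/1.356 = 40.7 lb·ft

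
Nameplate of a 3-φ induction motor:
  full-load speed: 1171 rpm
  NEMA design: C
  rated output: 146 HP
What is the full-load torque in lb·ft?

655 lb·ft

P_out = 146 × 746 = 108916 W
ω = 2π × 1171/60 = 122.6 rad/s
τ = P_out/ω = 108916/122.6 = 888.4 N·m
In lb·ft: 888.4/1.356 = 655 lb·ft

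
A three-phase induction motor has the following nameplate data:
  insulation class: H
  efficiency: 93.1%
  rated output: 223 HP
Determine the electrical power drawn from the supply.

P_out = 223 × 746 = 166358 W
P_in = P_out/η = 166358/0.931 = 178687 W = 179 kW

179 kW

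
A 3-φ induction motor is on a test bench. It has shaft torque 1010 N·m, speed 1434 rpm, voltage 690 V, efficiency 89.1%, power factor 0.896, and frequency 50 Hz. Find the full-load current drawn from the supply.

ω = 2π×1434/60 = 150.2 rad/s; P_out = τω = 1010 × 150.2 = 151702 W
P_in = P_out / η = 151702 / 0.891 = 170260 W
I_L = P_in / (√3·V_L·cosφ) = 170260 / (1.732 × 690 × 0.896) = 159 A

159 A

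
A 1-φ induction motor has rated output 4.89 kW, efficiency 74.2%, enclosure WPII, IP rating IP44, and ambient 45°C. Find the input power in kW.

6.59 kW

P_out = 4890 W
P_in = P_out/η = 4890/0.742 = 6590 W = 6.59 kW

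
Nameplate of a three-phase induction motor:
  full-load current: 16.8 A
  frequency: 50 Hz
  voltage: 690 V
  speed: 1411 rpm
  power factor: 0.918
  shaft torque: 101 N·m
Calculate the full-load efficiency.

ω = 2π × 1411/60 = 147.8 rad/s; P_out = τω = 101 × 147.8 = 14928 W
P_in = √3·V_L·I_L·cosφ = 1.732 × 690 × 16.8 × 0.918 = 18431 W
η = P_out / P_in = 14928 / 18431 = 0.810 = 81.0%

81.0 %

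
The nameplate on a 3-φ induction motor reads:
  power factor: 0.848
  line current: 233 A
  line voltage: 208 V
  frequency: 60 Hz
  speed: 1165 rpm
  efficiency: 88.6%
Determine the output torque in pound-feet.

P_in = √3·V·I·cosφ = 1.732 × 208 × 233 × 0.848 = 71181 W
P_out = η·P_in = 0.886 × 71181 = 63066 W
n = 1165 rpm
ω = 2π×1165/60 = 122 rad/s
τ = P_out/ω = 63066/122 = 516.9 N·m
In lb·ft: 516.9/1.356 = 381 lb·ft

381 lb·ft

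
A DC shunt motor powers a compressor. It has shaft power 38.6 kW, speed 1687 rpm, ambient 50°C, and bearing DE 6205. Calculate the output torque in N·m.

ω = 2π × 1687/60 = 176.7 rad/s
τ = P/ω = 38600/176.7 = 218 N·m

218 N·m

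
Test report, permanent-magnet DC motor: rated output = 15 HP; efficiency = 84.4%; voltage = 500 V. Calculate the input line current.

26.5 A

P_out = 15 × 746 = 11190 W
P_in = P_out / η = 11190 / 0.844 = 13258 W
I = P_in / V = 13258 / 500 = 26.5 A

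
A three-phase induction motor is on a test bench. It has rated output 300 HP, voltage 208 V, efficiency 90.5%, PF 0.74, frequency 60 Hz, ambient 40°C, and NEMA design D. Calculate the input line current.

928 A

P_out = 300 × 746 = 223800 W
P_in = P_out / η = 223800 / 0.905 = 247293 W
I_L = P_in / (√3·V_L·cosφ) = 247293 / (1.732 × 208 × 0.74) = 928 A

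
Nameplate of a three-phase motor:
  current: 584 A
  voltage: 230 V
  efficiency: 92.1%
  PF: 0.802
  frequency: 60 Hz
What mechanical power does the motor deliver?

172 kW

P_in = √3·V·I·cosφ = 1.732 × 230 × 584 × 0.802 = 186579 W
P_out = η·P_in = 0.921 × 186579 = 171839 W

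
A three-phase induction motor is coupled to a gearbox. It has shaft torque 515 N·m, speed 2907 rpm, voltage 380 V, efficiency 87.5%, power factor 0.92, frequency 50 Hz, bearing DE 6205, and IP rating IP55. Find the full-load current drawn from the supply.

296 A

ω = 2π×2907/60 = 304.4 rad/s; P_out = τω = 515 × 304.4 = 156766 W
P_in = P_out / η = 156766 / 0.875 = 179161 W
I_L = P_in / (√3·V_L·cosφ) = 179161 / (1.732 × 380 × 0.92) = 296 A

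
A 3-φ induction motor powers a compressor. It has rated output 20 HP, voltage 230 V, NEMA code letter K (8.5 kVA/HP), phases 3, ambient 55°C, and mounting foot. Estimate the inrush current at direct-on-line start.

427 A

S_LR = 8.5 × 20 = 170 kVA
I_LR = S_LR/(√3·V_L) = 170000/(1.732×230) = 427 A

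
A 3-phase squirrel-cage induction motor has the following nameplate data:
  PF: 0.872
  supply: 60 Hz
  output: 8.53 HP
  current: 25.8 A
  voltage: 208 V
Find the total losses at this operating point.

1740 W

P_in = √3·V·I·cosφ = 1.732×208×25.8×0.872 = 8105 W
P_out = 8.53×746 = 6363 W
Losses = P_in − P_out = 8105 − 6363 = 1742 W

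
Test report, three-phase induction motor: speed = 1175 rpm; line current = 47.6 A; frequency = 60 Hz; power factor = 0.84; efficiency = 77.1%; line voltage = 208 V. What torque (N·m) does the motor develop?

P_in = √3·V·I·cosφ = 1.732 × 208 × 47.6 × 0.84 = 14404 W
P_out = η·P_in = 0.771 × 14404 = 11105 W
n = 1175 rpm
ω = 2π×1175/60 = 123 rad/s
τ = P_out/ω = 11105/123 = 90.3 N·m

90.3 N·m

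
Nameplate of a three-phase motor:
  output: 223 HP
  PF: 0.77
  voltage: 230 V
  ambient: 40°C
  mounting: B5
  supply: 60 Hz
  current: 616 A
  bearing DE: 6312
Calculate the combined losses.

22.6 kW

P_in = √3·V·I·cosφ = 1.732×230×616×0.77 = 188950 W
P_out = 223×746 = 166358 W
Losses = P_in − P_out = 188950 − 166358 = 22592 W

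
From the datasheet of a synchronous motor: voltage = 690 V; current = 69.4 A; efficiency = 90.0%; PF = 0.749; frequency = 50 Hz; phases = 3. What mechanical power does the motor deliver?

P_in = √3·V·I·cosφ = 1.732 × 690 × 69.4 × 0.749 = 62121 W
P_out = η·P_in = 0.9 × 62121 = 55909 W

55.9 kW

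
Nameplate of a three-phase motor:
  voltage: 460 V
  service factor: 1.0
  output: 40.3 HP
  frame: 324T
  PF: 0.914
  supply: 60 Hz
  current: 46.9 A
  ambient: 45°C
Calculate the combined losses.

P_in = √3·V·I·cosφ = 1.732×460×46.9×0.914 = 34153 W
P_out = 40.3×746 = 30064 W
Losses = P_in − P_out = 34153 − 30064 = 4089 W

4090 W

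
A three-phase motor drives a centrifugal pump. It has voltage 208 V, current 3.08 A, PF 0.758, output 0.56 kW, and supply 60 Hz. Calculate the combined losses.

281 W

P_in = √3·V·I·cosφ = 1.732×208×3.08×0.758 = 841 W
P_out = 560 W
Losses = P_in − P_out = 841 − 560 = 281 W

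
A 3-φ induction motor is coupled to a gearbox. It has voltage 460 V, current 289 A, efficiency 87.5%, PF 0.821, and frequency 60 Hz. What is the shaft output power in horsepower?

222 HP

P_in = √3·V·I·cosφ = 1.732 × 460 × 289 × 0.821 = 189037 W
P_out = η·P_in = 0.875 × 189037 = 165407 W
= 165407/746 = 222 HP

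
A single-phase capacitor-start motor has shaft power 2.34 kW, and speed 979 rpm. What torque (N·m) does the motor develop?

ω = 2π × 979/60 = 102.5 rad/s
τ = P/ω = 2340/102.5 = 22.8 N·m

22.8 N·m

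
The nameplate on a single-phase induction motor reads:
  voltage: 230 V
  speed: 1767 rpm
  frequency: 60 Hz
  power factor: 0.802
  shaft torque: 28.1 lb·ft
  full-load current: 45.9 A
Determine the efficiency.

τ = 28.1 lb·ft × 1.356 = 38.1 N·m
ω = 2π × 1767/60 = 185 rad/s; P_out = τω = 38.1 × 185 = 7049 W
P_in = V·I·cosφ = 230 × 45.9 × 0.802 = 8467 W
η = P_out / P_in = 7049 / 8467 = 0.833 = 83.3%

83.3 %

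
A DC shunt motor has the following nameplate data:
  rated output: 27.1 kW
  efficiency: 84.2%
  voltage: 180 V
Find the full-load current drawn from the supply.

P_out = 27.1 kW = 27100 W
P_in = P_out / η = 27100 / 0.842 = 32185 W
I = P_in / V = 32185 / 180 = 179 A

179 A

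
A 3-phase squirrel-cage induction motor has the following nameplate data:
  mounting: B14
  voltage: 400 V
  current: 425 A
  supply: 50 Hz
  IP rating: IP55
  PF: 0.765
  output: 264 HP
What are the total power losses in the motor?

P_in = √3·V·I·cosφ = 1.732×400×425×0.765 = 225247 W
P_out = 264×746 = 196944 W
Losses = P_in − P_out = 225247 − 196944 = 28303 W

28.3 kW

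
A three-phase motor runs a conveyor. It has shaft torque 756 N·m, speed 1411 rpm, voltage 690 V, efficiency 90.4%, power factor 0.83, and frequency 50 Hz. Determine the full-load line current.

ω = 2π×1411/60 = 147.8 rad/s; P_out = τω = 756 × 147.8 = 111737 W
P_in = P_out / η = 111737 / 0.904 = 123603 W
I_L = P_in / (√3·V_L·cosφ) = 123603 / (1.732 × 690 × 0.83) = 125 A

125 A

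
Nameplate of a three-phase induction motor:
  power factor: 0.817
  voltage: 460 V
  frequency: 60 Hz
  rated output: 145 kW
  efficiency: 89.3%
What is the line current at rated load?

249 A

P_out = 145 kW = 145000 W
P_in = P_out / η = 145000 / 0.893 = 162374 W
I_L = P_in / (√3·V_L·cosφ) = 162374 / (1.732 × 460 × 0.817) = 249 A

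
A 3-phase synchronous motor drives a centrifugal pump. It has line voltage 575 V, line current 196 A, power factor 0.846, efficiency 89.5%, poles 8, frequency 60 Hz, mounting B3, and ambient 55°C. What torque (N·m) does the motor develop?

P_in = √3·V·I·cosφ = 1.732 × 575 × 196 × 0.846 = 165136 W
P_out = η·P_in = 0.895 × 165136 = 147797 W
n = n_s = 120×60/8 = 900 rpm (synchronous)
ω = 2π×900/60 = 94.25 rad/s
τ = P_out/ω = 147797/94.25 = 1570 N·m

1570 N·m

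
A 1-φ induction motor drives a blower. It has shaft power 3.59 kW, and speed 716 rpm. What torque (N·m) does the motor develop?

ω = 2π × 716/60 = 74.98 rad/s
τ = P/ω = 3590/74.98 = 47.9 N·m

47.9 N·m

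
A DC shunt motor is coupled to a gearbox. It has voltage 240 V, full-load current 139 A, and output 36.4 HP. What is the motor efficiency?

81.4 %

P_out = 36.4 × 746 = 27154 W
P_in = V·I = 240 × 139 = 33360 W
η = P_out / P_in = 27154 / 33360 = 0.814 = 81.4%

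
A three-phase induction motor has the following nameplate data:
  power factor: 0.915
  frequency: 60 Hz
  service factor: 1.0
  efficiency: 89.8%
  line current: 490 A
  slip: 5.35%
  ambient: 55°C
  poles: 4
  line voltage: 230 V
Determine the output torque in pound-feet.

P_in = √3·V·I·cosφ = 1.732 × 230 × 490 × 0.915 = 178605 W
P_out = η·P_in = 0.898 × 178605 = 160387 W
n_s = 120×60/4 = 1800 rpm; n = 1800×(1−0.0535) = 1704 rpm
ω = 2π×1704/60 = 178.4 rad/s
τ = P_out/ω = 160387/178.4 = 899 N·m
In lb·ft: 899/1.356 = 663 lb·ft

663 lb·ft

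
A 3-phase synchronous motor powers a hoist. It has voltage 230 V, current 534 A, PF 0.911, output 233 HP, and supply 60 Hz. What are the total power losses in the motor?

P_in = √3·V·I·cosφ = 1.732×230×534×0.911 = 193792 W
P_out = 233×746 = 173818 W
Losses = P_in − P_out = 193792 − 173818 = 19974 W

20 kW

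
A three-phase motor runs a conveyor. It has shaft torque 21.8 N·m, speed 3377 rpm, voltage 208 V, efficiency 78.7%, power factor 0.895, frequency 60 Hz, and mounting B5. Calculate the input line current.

ω = 2π×3377/60 = 353.6 rad/s; P_out = τω = 21.8 × 353.6 = 7708 W
P_in = P_out / η = 7708 / 0.787 = 9794 W
I_L = P_in / (√3·V_L·cosφ) = 9794 / (1.732 × 208 × 0.895) = 30.4 A

30.4 A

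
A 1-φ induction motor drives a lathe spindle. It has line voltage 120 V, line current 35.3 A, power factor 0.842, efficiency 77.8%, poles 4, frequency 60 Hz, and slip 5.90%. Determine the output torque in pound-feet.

P_in = V·I·cosφ = 120 × 35.3 × 0.842 = 3567 W
P_out = η·P_in = 0.778 × 3567 = 2775 W
n_s = 120×60/4 = 1800 rpm; n = 1800×(1−0.059) = 1694 rpm
ω = 2π×1694/60 = 177.4 rad/s
τ = P_out/ω = 2775/177.4 = 15.64 N·m
In lb·ft: 15.64/1.356 = 11.5 lb·ft

11.5 lb·ft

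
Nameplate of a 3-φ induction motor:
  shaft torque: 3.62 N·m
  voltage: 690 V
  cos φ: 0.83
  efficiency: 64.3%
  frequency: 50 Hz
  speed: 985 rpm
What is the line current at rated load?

0.585 A

ω = 2π×985/60 = 103.1 rad/s; P_out = τω = 3.62 × 103.1 = 373 W
P_in = P_out / η = 373 / 0.643 = 580 W
I_L = P_in / (√3·V_L·cosφ) = 580 / (1.732 × 690 × 0.83) = 0.585 A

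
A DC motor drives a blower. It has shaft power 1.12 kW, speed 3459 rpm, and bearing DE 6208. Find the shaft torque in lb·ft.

2.28 lb·ft

ω = 2π × 3459/60 = 362.2 rad/s
τ = P/ω = 1120/362.2 = 3.092 N·m
In lb·ft: 3.092/1.356 = 2.28 lb·ft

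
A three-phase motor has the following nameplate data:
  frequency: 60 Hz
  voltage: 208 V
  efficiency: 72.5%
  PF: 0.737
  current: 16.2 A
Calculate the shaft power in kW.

3.12 kW

P_in = √3·V·I·cosφ = 1.732 × 208 × 16.2 × 0.737 = 4301 W
P_out = η·P_in = 0.725 × 4301 = 3118 W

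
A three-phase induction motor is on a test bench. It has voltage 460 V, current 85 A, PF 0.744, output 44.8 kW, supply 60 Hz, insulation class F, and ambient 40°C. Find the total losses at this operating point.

5.59 kW

P_in = √3·V·I·cosφ = 1.732×460×85×0.744 = 50385 W
P_out = 44800 W
Losses = P_in − P_out = 50385 − 44800 = 5585 W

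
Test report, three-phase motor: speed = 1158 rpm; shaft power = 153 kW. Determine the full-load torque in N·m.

ω = 2π × 1158/60 = 121.3 rad/s
τ = P/ω = 153000/121.3 = 1260 N·m

1260 N·m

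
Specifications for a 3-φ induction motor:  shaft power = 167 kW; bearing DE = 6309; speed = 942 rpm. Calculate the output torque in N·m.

1690 N·m

ω = 2π × 942/60 = 98.65 rad/s
τ = P/ω = 167000/98.65 = 1690 N·m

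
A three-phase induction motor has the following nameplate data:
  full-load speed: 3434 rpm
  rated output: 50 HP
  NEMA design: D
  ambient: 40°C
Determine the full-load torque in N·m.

P_out = 50 × 746 = 37300 W
ω = 2π × 3434/60 = 359.6 rad/s
τ = P_out/ω = 37300/359.6 = 104 N·m

104 N·m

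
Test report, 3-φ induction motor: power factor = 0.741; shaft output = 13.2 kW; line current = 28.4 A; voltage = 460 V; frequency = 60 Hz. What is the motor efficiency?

78.7 %

P_out = 13.2 kW = 13200 W
P_in = √3·V_L·I_L·cosφ = 1.732 × 460 × 28.4 × 0.741 = 16766 W
η = P_out / P_in = 13200 / 16766 = 0.787 = 78.7%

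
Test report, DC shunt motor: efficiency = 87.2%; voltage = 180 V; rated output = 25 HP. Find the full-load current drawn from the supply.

P_out = 25 × 746 = 18650 W
P_in = P_out / η = 18650 / 0.872 = 21388 W
I = P_in / V = 21388 / 180 = 119 A

119 A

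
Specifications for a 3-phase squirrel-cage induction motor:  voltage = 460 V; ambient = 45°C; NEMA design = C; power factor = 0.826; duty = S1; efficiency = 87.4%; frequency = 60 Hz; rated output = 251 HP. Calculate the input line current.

326 A

P_out = 251 × 746 = 187246 W
P_in = P_out / η = 187246 / 0.874 = 214240 W
I_L = P_in / (√3·V_L·cosφ) = 214240 / (1.732 × 460 × 0.826) = 326 A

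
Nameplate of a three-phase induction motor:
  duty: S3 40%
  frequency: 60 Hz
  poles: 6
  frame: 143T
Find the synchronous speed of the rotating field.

n_s = 120f/p = 120×60/6 = 1200 rpm

1200 rpm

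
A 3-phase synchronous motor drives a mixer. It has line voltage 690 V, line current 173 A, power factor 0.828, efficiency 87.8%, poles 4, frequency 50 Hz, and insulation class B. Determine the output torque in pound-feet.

P_in = √3·V·I·cosφ = 1.732 × 690 × 173 × 0.828 = 171188 W
P_out = η·P_in = 0.878 × 171188 = 150303 W
n = n_s = 120×50/4 = 1500 rpm (synchronous)
ω = 2π×1500/60 = 157.1 rad/s
τ = P_out/ω = 150303/157.1 = 956.7 N·m
In lb·ft: 956.7/1.356 = 706 lb·ft

706 lb·ft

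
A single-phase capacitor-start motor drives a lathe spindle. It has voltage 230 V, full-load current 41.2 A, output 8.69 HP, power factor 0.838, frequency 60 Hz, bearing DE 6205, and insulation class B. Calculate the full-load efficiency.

81.6 %

P_out = 8.69 × 746 = 6483 W
P_in = V·I·cosφ = 230 × 41.2 × 0.838 = 7941 W
η = P_out / P_in = 6483 / 7941 = 0.816 = 81.6%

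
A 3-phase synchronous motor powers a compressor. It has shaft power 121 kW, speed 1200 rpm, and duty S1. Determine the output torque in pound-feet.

710 lb·ft

ω = 2π × 1200/60 = 125.7 rad/s
τ = P/ω = 121000/125.7 = 962.6 N·m
In lb·ft: 962.6/1.356 = 710 lb·ft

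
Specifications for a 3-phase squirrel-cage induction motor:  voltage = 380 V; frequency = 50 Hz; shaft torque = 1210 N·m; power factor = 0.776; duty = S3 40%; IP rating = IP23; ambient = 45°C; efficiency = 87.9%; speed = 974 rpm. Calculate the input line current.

275 A

ω = 2π×974/60 = 102 rad/s; P_out = τω = 1210 × 102 = 123420 W
P_in = P_out / η = 123420 / 0.879 = 140410 W
I_L = P_in / (√3·V_L·cosφ) = 140410 / (1.732 × 380 × 0.776) = 275 A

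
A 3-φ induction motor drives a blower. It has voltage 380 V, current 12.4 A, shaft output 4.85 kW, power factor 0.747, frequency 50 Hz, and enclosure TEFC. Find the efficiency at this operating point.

79.6 %

P_out = 4.85 kW = 4850 W
P_in = √3·V_L·I_L·cosφ = 1.732 × 380 × 12.4 × 0.747 = 6096 W
η = P_out / P_in = 4850 / 6096 = 0.796 = 79.6%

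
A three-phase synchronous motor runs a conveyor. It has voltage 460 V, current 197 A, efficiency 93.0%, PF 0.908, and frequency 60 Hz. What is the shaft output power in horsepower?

P_in = √3·V·I·cosφ = 1.732 × 460 × 197 × 0.908 = 142514 W
P_out = η·P_in = 0.93 × 142514 = 132538 W
= 132538/746 = 178 HP

178 HP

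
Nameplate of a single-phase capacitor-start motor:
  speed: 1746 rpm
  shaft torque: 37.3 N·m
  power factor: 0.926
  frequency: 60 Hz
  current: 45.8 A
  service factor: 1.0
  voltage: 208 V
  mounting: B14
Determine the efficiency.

77.3 %

ω = 2π × 1746/60 = 182.8 rad/s; P_out = τω = 37.3 × 182.8 = 6818 W
P_in = V·I·cosφ = 208 × 45.8 × 0.926 = 8821 W
η = P_out / P_in = 6818 / 8821 = 0.773 = 77.3%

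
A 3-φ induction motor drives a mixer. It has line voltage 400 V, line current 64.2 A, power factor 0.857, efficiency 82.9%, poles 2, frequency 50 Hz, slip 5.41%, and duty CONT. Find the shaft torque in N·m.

P_in = √3·V·I·cosφ = 1.732 × 400 × 64.2 × 0.857 = 38117 W
P_out = η·P_in = 0.829 × 38117 = 31599 W
n_s = 120×50/2 = 3000 rpm; n = 3000×(1−0.0541) = 2838 rpm
ω = 2π×2838/60 = 297.2 rad/s
τ = P_out/ω = 31599/297.2 = 106 N·m

106 N·m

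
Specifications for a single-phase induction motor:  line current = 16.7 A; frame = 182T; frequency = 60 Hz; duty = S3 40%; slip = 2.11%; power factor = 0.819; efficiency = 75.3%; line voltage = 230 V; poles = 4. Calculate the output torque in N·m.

P_in = V·I·cosφ = 230 × 16.7 × 0.819 = 3146 W
P_out = η·P_in = 0.753 × 3146 = 2369 W
n_s = 120×60/4 = 1800 rpm; n = 1800×(1−0.0211) = 1762 rpm
ω = 2π×1762/60 = 184.5 rad/s
τ = P_out/ω = 2369/184.5 = 12.8 N·m

12.8 N·m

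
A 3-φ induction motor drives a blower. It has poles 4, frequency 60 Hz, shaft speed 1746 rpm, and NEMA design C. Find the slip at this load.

n_s = 120f/p = 120×60/4 = 1800 rpm
s = (n_s − n)/n_s = (1800 − 1746)/1800 = 0.0300

3.00 %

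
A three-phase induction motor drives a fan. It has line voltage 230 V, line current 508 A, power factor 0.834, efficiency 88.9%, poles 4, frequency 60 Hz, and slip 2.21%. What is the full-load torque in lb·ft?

P_in = √3·V·I·cosφ = 1.732 × 230 × 508 × 0.834 = 168774 W
P_out = η·P_in = 0.889 × 168774 = 150040 W
n_s = 120×60/4 = 1800 rpm; n = 1800×(1−0.0221) = 1760 rpm
ω = 2π×1760/60 = 184.3 rad/s
τ = P_out/ω = 150040/184.3 = 814.1 N·m
In lb·ft: 814.1/1.356 = 600 lb·ft

600 lb·ft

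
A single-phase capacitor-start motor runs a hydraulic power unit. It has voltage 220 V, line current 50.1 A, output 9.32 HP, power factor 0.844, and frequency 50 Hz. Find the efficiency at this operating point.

P_out = 9.32 × 746 = 6953 W
P_in = V·I·cosφ = 220 × 50.1 × 0.844 = 9303 W
η = P_out / P_in = 6953 / 9303 = 0.747 = 74.7%

74.7 %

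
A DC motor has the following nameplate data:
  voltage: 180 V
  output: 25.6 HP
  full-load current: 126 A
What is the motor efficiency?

P_out = 25.6 × 746 = 19098 W
P_in = V·I = 180 × 126 = 22680 W
η = P_out / P_in = 19098 / 22680 = 0.842 = 84.2%

84.2 %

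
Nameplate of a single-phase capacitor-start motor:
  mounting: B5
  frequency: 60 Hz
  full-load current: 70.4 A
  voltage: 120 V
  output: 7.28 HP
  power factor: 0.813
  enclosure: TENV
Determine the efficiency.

79.1 %

P_out = 7.28 × 746 = 5431 W
P_in = V·I·cosφ = 120 × 70.4 × 0.813 = 6868 W
η = P_out / P_in = 5431 / 6868 = 0.791 = 79.1%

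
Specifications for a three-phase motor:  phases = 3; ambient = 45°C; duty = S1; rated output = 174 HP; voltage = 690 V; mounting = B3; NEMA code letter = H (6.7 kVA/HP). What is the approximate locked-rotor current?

975 A

S_LR = 6.7 × 174 = 1165.8 kVA
I_LR = S_LR/(√3·V_L) = 1165800/(1.732×690) = 975 A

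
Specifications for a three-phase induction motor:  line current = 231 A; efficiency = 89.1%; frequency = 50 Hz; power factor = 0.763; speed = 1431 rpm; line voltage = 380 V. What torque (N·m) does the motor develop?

P_in = √3·V·I·cosφ = 1.732 × 380 × 231 × 0.763 = 116003 W
P_out = η·P_in = 0.891 × 116003 = 103359 W
n = 1431 rpm
ω = 2π×1431/60 = 149.9 rad/s
τ = P_out/ω = 103359/149.9 = 690 N·m

690 N·m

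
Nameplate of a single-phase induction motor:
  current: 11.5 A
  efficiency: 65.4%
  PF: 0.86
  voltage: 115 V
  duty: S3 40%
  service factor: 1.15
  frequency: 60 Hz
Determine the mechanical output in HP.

P_in = V·I·cosφ = 115 × 11.5 × 0.86 = 1137 W
P_out = η·P_in = 0.654 × 1137 = 744 W
= 744/746 = 0.997 HP

0.997 HP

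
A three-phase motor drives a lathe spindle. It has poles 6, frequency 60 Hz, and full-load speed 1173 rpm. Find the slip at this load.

2.2 %

n_s = 120f/p = 120×60/6 = 1200 rpm
s = (n_s − n)/n_s = (1200 − 1173)/1200 = 0.0225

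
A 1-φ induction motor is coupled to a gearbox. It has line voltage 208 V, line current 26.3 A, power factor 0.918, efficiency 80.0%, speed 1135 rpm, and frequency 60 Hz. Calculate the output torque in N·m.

P_in = V·I·cosφ = 208 × 26.3 × 0.918 = 5022 W
P_out = η·P_in = 0.8 × 5022 = 4018 W
n = 1135 rpm
ω = 2π×1135/60 = 118.9 rad/s
τ = P_out/ω = 4018/118.9 = 33.8 N·m

33.8 N·m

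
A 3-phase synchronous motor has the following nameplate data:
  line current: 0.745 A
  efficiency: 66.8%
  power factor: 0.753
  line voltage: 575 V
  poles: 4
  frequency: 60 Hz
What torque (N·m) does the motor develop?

1.98 N·m

P_in = √3·V·I·cosφ = 1.732 × 575 × 0.745 × 0.753 = 559 W
P_out = η·P_in = 0.668 × 559 = 373 W
n = n_s = 120×60/4 = 1800 rpm (synchronous)
ω = 2π×1800/60 = 188.5 rad/s
τ = P_out/ω = 373/188.5 = 1.98 N·m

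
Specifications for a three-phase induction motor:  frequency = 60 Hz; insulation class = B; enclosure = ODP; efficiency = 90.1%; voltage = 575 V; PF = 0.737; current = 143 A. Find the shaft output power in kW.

P_in = √3·V·I·cosφ = 1.732 × 575 × 143 × 0.737 = 104959 W
P_out = η·P_in = 0.901 × 104959 = 94568 W

94.6 kW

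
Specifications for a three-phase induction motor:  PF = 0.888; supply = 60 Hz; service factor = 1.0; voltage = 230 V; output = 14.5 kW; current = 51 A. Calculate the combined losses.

P_in = √3·V·I·cosφ = 1.732×230×51×0.888 = 18041 W
P_out = 14500 W
Losses = P_in − P_out = 18041 − 14500 = 3541 W

3.54 kW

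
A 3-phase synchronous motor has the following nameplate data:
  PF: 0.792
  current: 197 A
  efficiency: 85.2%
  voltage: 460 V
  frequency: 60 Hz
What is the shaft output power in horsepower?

142 HP

P_in = √3·V·I·cosφ = 1.732 × 460 × 197 × 0.792 = 124307 W
P_out = η·P_in = 0.852 × 124307 = 105910 W
= 105910/746 = 142 HP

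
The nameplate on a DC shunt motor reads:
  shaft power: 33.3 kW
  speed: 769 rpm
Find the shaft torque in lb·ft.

305 lb·ft

ω = 2π × 769/60 = 80.53 rad/s
τ = P/ω = 33300/80.53 = 413.5 N·m
In lb·ft: 413.5/1.356 = 305 lb·ft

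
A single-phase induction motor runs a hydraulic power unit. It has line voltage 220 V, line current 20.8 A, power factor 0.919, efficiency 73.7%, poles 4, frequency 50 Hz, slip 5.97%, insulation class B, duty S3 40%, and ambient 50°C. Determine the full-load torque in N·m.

21 N·m

P_in = V·I·cosφ = 220 × 20.8 × 0.919 = 4205 W
P_out = η·P_in = 0.737 × 4205 = 3099 W
n_s = 120×50/4 = 1500 rpm; n = 1500×(1−0.0597) = 1410 rpm
ω = 2π×1410/60 = 147.7 rad/s
τ = P_out/ω = 3099/147.7 = 21 N·m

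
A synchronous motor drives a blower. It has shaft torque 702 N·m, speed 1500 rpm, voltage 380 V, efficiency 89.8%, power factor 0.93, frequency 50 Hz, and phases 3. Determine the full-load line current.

ω = 2π×1500/60 = 157.1 rad/s; P_out = τω = 702 × 157.1 = 110284 W
P_in = P_out / η = 110284 / 0.898 = 122811 W
I_L = P_in / (√3·V_L·cosφ) = 122811 / (1.732 × 380 × 0.93) = 201 A

201 A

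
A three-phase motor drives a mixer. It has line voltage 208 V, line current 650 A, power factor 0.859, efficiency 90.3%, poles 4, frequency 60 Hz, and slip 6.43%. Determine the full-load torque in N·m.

P_in = √3·V·I·cosφ = 1.732 × 208 × 650 × 0.859 = 201149 W
P_out = η·P_in = 0.903 × 201149 = 181638 W
n_s = 120×60/4 = 1800 rpm; n = 1800×(1−0.0643) = 1684 rpm
ω = 2π×1684/60 = 176.3 rad/s
τ = P_out/ω = 181638/176.3 = 1030 N·m

1030 N·m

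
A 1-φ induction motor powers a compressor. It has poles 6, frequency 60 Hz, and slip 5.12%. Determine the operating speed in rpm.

1139 rpm

n_s = 120f/p = 120×60/6 = 1200 rpm
n = n_s(1 − s) = 1200 × (1 − 0.0512) = 1139 rpm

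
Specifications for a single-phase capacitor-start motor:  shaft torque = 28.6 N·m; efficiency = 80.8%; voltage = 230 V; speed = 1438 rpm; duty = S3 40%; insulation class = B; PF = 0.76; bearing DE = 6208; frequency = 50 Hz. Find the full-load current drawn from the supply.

30.5 A

ω = 2π×1438/60 = 150.6 rad/s; P_out = τω = 28.6 × 150.6 = 4307 W
P_in = P_out / η = 4307 / 0.808 = 5330 W
I = P_in / (V·cosφ) = 5330 / (230 × 0.76) = 30.5 A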